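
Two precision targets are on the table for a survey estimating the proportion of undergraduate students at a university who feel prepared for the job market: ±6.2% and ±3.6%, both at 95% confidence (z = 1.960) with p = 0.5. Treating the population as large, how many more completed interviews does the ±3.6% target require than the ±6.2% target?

At ±6.2%: n = 1.960² × 0.2500 / 0.062² ≈ 249.84 → 250.
At ±3.6%: n = 1.960² × 0.2500 / 0.036² ≈ 741.05 → 742.
Additional respondents: 742 − 250 = 492.

492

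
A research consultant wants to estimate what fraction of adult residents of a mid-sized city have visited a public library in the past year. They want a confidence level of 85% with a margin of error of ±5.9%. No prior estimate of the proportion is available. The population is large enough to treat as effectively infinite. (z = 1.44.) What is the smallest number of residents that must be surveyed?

With no prior estimate, use p = 0.5, giving p(1−p) = 0.25.
n = z²·p(1−p)/E² = 1.44² × 0.2500 / 0.059² = 2.0736 × 0.2500 / 0.003481 ≈ 148.92.
Rounding up gives n = 149.

149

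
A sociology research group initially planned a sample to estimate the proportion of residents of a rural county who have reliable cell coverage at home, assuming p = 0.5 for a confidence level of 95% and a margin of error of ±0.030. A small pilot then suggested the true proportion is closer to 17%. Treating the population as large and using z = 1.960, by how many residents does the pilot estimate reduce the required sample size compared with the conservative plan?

465

Conservative (p = 0.5): n = 1.960² × 0.25 / 0.030² ≈ 1067.11 → 1068.
Using p = 0.17: p(1−p) = 0.1411, so n = 1.960² × 0.1411 / 0.030² ≈ 602.28 → 603.
Reduction: 1068 − 603 = 465.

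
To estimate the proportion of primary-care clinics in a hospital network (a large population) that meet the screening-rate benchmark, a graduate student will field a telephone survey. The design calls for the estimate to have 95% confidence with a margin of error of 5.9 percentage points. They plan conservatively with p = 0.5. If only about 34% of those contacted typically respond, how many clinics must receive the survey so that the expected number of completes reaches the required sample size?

812

For 95% confidence, z = 1.96.
Completed interviews needed: n₀ = 1.96² × 0.2500 / 0.059² ≈ 275.90 → 276.
At a 34% response rate, contacts needed = 276 / 0.34 ≈ 811.76 → 812.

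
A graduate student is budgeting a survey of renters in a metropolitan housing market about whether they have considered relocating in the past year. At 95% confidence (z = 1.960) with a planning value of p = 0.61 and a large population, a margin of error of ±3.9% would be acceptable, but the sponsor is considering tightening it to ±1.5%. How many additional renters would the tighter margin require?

At ±3.9%: n = 1.960² × 0.2379 / 0.039² ≈ 600.87 → 601.
At ±1.5%: n = 1.960² × 0.2379 / 0.015² ≈ 4061.85 → 4062.
Additional respondents: 4062 − 601 = 3461.

3461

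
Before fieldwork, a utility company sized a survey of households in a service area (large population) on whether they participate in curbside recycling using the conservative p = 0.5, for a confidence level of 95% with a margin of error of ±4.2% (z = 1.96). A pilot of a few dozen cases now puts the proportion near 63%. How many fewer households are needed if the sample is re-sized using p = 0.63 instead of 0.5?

37

Conservative (p = 0.5): n = 1.96² × 0.25 / 0.042² ≈ 544.44 → 545.
Using p = 0.63: p(1−p) = 0.2331, so n = 1.96² × 0.2331 / 0.042² ≈ 507.64 → 508.
Reduction: 545 − 508 = 37.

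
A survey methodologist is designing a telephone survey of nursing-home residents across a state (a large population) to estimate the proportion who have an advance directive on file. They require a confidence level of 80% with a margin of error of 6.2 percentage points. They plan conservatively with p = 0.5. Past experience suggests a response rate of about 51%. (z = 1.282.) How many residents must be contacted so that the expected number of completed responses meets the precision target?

210

Completed interviews needed: n₀ = 1.282² × 0.2500 / 0.062² ≈ 106.89 → 107.
At a 51% response rate, contacts needed = 107 / 0.51 ≈ 209.80 → 210.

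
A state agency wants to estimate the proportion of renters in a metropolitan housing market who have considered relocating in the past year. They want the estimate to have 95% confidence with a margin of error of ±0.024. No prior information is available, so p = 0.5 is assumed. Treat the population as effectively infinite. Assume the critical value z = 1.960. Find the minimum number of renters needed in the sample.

1668

With p = 0.5, p(1−p) = 0.25.
n = z²·p(1−p)/E² = 1.960² × 0.2500 / 0.024² = 3.8416 × 0.2500 / 0.000576 ≈ 1667.36.
Rounding up gives n = 1668.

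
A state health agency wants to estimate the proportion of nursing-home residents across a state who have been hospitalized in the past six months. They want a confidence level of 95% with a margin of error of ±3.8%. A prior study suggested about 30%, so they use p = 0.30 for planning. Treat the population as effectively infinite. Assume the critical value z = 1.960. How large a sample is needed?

559

With p = 0.30, p(1−p) = 0.2100.
n = z²·p(1−p)/E² = 1.960² × 0.2100 / 0.038² = 3.8416 × 0.2100 / 0.001444 ≈ 558.68.
Rounding up gives n = 559.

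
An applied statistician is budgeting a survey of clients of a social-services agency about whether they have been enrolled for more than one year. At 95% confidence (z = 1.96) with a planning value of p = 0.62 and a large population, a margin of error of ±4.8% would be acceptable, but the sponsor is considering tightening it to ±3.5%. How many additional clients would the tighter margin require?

At ±4.8%: n = 1.96² × 0.2356 / 0.048² ≈ 392.83 → 393.
At ±3.5%: n = 1.96² × 0.2356 / 0.035² ≈ 738.84 → 739.
Additional respondents: 739 − 393 = 346.

346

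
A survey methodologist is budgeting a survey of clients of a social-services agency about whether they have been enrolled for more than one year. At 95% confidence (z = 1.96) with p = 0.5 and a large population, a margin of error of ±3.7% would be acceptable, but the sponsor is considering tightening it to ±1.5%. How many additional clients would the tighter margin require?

3567

At ±3.7%: n = 1.96² × 0.2500 / 0.037² ≈ 701.53 → 702.
At ±1.5%: n = 1.96² × 0.2500 / 0.015² ≈ 4268.44 → 4269.
Additional respondents: 4269 − 702 = 3567.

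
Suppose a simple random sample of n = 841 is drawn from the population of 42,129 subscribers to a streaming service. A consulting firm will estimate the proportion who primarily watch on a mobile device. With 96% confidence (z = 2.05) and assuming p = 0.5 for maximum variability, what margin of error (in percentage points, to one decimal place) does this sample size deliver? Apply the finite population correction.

3.5

Finite-population factor: (N−n)/(N−1) = (42129−841)/(42129−1) = 0.9801.
SE(p̂) = √[p(1−p)/n · (N−n)/(N−1)] = √[0.2500/841 × 0.9801] = 0.01707.
E = z × SE = 2.05 × 0.01707 = 0.03499 ≈ 3.5 percentage points.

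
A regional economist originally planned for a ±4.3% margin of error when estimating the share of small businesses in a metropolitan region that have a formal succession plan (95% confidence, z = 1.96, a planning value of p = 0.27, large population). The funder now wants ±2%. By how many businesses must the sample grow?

At ±4.3%: n = 1.96² × 0.1971 / 0.043² ≈ 409.51 → 410.
At ±2%: n = 1.96² × 0.1971 / 0.020² ≈ 1892.95 → 1893.
Additional respondents: 1893 − 410 = 1483.

1483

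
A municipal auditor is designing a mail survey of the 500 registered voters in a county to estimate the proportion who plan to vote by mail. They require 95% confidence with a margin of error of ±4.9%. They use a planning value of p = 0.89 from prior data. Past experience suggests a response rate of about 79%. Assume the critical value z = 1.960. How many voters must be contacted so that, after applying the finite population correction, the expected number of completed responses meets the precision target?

Completed interviews needed (unadjusted): n₀ = 1.960² × 0.0979 / 0.049² ≈ 156.64 → 157.
FPC for N = 500: n = 157 / (1 + 156/500) = 157 / 1.3120 ≈ 119.66 → 120.
At a 79% response rate, contacts needed = 120 / 0.79 ≈ 151.90 → 152.

152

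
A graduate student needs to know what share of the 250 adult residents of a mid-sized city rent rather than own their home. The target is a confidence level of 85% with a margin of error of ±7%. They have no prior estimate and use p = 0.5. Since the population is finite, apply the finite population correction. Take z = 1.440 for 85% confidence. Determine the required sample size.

75

Unadjusted: n₀ = 1.440² × 0.50 × 0.50 / 0.070² ≈ 105.80, so n₀ = 106.
Finite population correction with N = 250: n = n₀ / (1 + (n₀−1)/N) = 106 / (1 + 105/250) = 106 / 1.4200 ≈ 74.65.
Rounding up, n = 75.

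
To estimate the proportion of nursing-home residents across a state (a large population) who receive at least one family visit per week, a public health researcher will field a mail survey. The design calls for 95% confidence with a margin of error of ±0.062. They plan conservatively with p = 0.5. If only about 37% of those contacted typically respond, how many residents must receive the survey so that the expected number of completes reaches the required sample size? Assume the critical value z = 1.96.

676

Completed interviews needed: n₀ = 1.96² × 0.2500 / 0.062² ≈ 249.84 → 250.
At a 37% response rate, contacts needed = 250 / 0.37 ≈ 675.68 → 676.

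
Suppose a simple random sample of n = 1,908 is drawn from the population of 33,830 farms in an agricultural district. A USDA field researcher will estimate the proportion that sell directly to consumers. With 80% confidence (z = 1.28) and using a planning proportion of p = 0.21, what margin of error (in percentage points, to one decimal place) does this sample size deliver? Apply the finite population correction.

1.2

Finite-population factor: (N−n)/(N−1) = (33830−1908)/(33830−1) = 0.9436.
SE(p̂) = √[p(1−p)/n · (N−n)/(N−1)] = √[0.1659/1908 × 0.9436] = 0.00906.
E = z × SE = 1.28 × 0.00906 = 0.01159 ≈ 1.2 percentage points.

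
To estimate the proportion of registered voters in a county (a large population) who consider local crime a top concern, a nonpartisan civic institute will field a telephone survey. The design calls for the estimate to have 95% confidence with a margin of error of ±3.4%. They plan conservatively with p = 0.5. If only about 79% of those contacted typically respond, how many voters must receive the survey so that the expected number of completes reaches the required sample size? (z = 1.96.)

1052

Completed interviews needed: n₀ = 1.96² × 0.2500 / 0.034² ≈ 830.80 → 831.
At a 79% response rate, contacts needed = 831 / 0.79 ≈ 1051.90 → 1052.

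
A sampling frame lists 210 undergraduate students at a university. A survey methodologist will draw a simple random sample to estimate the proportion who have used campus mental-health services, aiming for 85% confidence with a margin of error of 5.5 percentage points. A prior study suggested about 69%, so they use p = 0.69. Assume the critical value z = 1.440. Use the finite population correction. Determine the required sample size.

87

Unadjusted: n₀ = 1.440² × 0.69 × 0.31 / 0.055² ≈ 146.63, so n₀ = 147.
Finite population correction with N = 210: n = n₀ / (1 + (n₀−1)/N) = 147 / (1 + 146/210) = 147 / 1.6952 ≈ 86.71.
Rounding up, n = 87.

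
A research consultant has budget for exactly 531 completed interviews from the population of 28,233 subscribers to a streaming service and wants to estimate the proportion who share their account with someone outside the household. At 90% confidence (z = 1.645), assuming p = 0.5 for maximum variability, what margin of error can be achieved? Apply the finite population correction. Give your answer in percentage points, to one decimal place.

Finite-population factor: (N−n)/(N−1) = (28233−531)/(28233−1) = 0.9812.
SE(p̂) = √[p(1−p)/n · (N−n)/(N−1)] = √[0.2500/531 × 0.9812] = 0.02149.
E = z × SE = 1.645 × 0.02149 = 0.03536 ≈ 3.5 percentage points.

3.5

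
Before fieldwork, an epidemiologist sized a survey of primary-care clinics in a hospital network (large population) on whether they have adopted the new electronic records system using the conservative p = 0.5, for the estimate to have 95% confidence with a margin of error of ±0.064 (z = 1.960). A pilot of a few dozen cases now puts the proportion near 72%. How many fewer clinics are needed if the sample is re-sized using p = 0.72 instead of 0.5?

45

Conservative (p = 0.5): n = 1.960² × 0.25 / 0.064² ≈ 234.47 → 235.
Using p = 0.72: p(1−p) = 0.2016, so n = 1.960² × 0.2016 / 0.064² ≈ 189.08 → 190.
Reduction: 235 − 190 = 45.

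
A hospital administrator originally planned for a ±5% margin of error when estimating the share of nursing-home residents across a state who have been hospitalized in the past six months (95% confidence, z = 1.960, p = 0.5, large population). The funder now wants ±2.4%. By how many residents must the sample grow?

At ±5%: n = 1.960² × 0.2500 / 0.050² ≈ 384.16 → 385.
At ±2.4%: n = 1.960² × 0.2500 / 0.024² ≈ 1667.36 → 1668.
Additional respondents: 1668 − 385 = 1283.

1283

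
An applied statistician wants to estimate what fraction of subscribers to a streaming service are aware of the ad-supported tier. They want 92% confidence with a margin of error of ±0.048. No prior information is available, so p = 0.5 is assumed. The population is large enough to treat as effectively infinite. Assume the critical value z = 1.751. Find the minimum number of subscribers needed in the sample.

333

With p = 0.5, p(1−p) = 0.25.
n = z²·p(1−p)/E² = 1.751² × 0.2500 / 0.048² = 3.0660 × 0.2500 / 0.002304 ≈ 332.68.
Rounding up gives n = 333.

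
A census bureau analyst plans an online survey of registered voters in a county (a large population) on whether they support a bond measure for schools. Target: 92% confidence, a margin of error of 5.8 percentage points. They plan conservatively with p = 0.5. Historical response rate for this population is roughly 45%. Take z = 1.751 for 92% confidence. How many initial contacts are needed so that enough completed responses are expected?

507

Completed interviews needed: n₀ = 1.751² × 0.2500 / 0.058² ≈ 227.85 → 228.
At a 45% response rate, contacts needed = 228 / 0.45 ≈ 506.67 → 507.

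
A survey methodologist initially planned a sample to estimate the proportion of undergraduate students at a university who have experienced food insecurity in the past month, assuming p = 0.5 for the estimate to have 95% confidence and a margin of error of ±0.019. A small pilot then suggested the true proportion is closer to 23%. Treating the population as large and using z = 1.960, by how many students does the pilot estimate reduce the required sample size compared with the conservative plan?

Conservative (p = 0.5): n = 1.960² × 0.25 / 0.019² ≈ 2660.39 → 2661.
Using p = 0.23: p(1−p) = 0.1771, so n = 1.960² × 0.1771 / 0.019² ≈ 1884.62 → 1885.
Reduction: 2661 − 1885 = 776.

776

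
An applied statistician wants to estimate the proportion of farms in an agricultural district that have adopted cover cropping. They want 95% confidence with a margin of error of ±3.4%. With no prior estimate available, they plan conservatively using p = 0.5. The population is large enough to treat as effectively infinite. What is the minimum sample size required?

For 95% confidence, z = 1.960.
With p = 0.5, p(1−p) = 0.25.
n = z²·p(1−p)/E² = 1.960² × 0.2500 / 0.034² = 3.8416 × 0.2500 / 0.001156 ≈ 830.80.
Rounding up gives n = 831.

831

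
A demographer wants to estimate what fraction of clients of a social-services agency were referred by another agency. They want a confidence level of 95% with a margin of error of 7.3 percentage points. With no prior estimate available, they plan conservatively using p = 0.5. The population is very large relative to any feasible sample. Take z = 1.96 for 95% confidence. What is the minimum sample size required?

With p = 0.5, p(1−p) = 0.25.
n = z²·p(1−p)/E² = 1.96² × 0.2500 / 0.073² = 3.8416 × 0.2500 / 0.005329 ≈ 180.22.
Rounding up gives n = 181.

181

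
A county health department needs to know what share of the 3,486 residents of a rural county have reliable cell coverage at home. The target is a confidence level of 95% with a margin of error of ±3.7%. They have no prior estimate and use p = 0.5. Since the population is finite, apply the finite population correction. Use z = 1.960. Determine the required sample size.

Unadjusted: n₀ = 1.960² × 0.50 × 0.50 / 0.037² ≈ 701.53, so n₀ = 702.
Finite population correction with N = 3,486: n = n₀ / (1 + (n₀−1)/N) = 702 / (1 + 701/3486) = 702 / 1.2011 ≈ 584.47.
Rounding up, n = 585.

585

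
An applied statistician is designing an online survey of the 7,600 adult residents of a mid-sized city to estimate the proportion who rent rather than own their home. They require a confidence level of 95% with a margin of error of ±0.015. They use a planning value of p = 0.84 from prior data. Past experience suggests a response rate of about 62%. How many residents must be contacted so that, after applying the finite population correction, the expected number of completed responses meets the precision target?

For 95% confidence, z = 1.96.
Completed interviews needed (unadjusted): n₀ = 1.96² × 0.1344 / 0.015² ≈ 2294.72 → 2295.
FPC for N = 7,600: n = 2295 / (1 + 2294/7600) = 2295 / 1.3018 ≈ 1762.89 → 1763.
At a 62% response rate, contacts needed = 1763 / 0.62 ≈ 2843.55 → 2844.

2844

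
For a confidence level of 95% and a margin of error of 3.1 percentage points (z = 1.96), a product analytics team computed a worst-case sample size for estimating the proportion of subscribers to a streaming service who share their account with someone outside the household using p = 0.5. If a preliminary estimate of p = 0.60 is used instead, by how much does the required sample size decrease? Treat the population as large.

40

Conservative (p = 0.5): n = 1.96² × 0.25 / 0.031² ≈ 999.38 → 1000.
Using p = 0.60: p(1−p) = 0.2400, so n = 1.96² × 0.2400 / 0.031² ≈ 959.40 → 960.
Reduction: 1000 − 960 = 40.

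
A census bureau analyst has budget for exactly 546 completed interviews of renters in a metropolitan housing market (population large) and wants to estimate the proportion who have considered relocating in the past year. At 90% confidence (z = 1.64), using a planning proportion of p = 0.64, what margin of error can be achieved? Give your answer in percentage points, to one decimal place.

3.4

SE(p̂) = √[p(1−p)/n] = √[0.2304/546] = 0.02054.
E = z × SE = 1.64 × 0.02054 = 0.03369, or 3.4 percentage points.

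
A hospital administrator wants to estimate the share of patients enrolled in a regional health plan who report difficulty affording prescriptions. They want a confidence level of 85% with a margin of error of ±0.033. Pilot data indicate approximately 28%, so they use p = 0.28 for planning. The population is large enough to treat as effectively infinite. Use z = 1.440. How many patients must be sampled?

With p = 0.28, p(1−p) = 0.2016.
n = z²·p(1−p)/E² = 1.440² × 0.2016 / 0.033² = 2.0736 × 0.2016 / 0.001089 ≈ 383.87.
Rounding up gives n = 384.

384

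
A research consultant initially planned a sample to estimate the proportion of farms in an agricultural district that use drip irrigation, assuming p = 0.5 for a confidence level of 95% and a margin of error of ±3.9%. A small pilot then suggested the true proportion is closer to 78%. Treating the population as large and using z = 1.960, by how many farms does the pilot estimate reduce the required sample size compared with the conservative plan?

198

Conservative (p = 0.5): n = 1.960² × 0.25 / 0.039² ≈ 631.43 → 632.
Using p = 0.78: p(1−p) = 0.1716, so n = 1.960² × 0.1716 / 0.039² ≈ 433.41 → 434.
Reduction: 632 − 434 = 198.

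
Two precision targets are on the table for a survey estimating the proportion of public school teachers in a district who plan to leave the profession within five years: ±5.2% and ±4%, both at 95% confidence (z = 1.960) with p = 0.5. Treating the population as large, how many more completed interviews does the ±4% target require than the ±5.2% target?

245

At ±5.2%: n = 1.960² × 0.2500 / 0.052² ≈ 355.18 → 356.
At ±4%: n = 1.960² × 0.2500 / 0.040² ≈ 600.25 → 601.
Additional respondents: 601 − 356 = 245.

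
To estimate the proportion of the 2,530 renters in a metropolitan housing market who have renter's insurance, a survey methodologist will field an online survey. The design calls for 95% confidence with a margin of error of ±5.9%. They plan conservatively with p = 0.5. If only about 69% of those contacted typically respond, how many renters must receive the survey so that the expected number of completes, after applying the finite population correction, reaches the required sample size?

For 95% confidence, z = 1.960.
Completed interviews needed (unadjusted): n₀ = 1.960² × 0.2500 / 0.059² ≈ 275.90 → 276.
FPC for N = 2,530: n = 276 / (1 + 275/2530) = 276 / 1.1087 ≈ 248.94 → 249.
At a 69% response rate, contacts needed = 249 / 0.69 ≈ 360.87 → 361.

361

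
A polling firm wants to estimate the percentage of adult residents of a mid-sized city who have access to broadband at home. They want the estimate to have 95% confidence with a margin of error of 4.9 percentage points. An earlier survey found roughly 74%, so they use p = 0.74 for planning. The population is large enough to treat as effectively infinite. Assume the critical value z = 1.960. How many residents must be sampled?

308

With p = 0.74, p(1−p) = 0.1924.
n = z²·p(1−p)/E² = 1.960² × 0.1924 / 0.049² = 3.8416 × 0.1924 / 0.002401 ≈ 307.84.
Rounding up gives n = 308.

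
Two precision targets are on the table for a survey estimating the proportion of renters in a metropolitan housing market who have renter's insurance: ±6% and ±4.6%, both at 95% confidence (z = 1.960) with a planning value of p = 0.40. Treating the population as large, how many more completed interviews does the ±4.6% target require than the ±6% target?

179

At ±6%: n = 1.960² × 0.2400 / 0.060² ≈ 256.11 → 257.
At ±4.6%: n = 1.960² × 0.2400 / 0.046² ≈ 435.72 → 436.
Additional respondents: 436 − 257 = 179.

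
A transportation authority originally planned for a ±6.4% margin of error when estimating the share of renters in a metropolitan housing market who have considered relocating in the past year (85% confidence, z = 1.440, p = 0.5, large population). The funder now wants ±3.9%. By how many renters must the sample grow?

214

At ±6.4%: n = 1.440² × 0.2500 / 0.064² ≈ 126.56 → 127.
At ±3.9%: n = 1.440² × 0.2500 / 0.039² ≈ 340.83 → 341.
Additional respondents: 341 − 127 = 214.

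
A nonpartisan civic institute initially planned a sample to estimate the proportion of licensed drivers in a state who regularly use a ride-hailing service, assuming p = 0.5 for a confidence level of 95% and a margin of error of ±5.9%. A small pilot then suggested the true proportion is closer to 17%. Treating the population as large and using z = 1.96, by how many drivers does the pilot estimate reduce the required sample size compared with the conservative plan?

120

Conservative (p = 0.5): n = 1.96² × 0.25 / 0.059² ≈ 275.90 → 276.
Using p = 0.17: p(1−p) = 0.1411, so n = 1.96² × 0.1411 / 0.059² ≈ 155.72 → 156.
Reduction: 276 − 156 = 120.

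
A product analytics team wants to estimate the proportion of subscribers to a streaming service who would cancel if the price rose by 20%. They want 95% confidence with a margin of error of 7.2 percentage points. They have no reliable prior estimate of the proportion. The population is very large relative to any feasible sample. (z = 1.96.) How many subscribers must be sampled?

With no prior estimate, use p = 0.5, giving p(1−p) = 0.25.
n = z²·p(1−p)/E² = 1.96² × 0.2500 / 0.072² = 3.8416 × 0.2500 / 0.005184 ≈ 185.26.
Rounding up gives n = 186.

186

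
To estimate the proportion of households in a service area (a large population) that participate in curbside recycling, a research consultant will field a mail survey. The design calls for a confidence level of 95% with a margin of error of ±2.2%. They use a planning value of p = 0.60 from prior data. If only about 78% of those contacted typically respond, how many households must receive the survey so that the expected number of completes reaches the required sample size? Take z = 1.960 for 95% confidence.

2443

Completed interviews needed: n₀ = 1.960² × 0.2400 / 0.022² ≈ 1904.93 → 1905.
At a 78% response rate, contacts needed = 1905 / 0.78 ≈ 2442.31 → 2443.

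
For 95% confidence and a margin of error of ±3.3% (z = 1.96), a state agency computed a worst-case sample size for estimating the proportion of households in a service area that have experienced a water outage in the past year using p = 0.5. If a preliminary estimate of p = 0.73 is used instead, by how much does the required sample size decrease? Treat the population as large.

186

Conservative (p = 0.5): n = 1.96² × 0.25 / 0.033² ≈ 881.91 → 882.
Using p = 0.73: p(1−p) = 0.1971, so n = 1.96² × 0.1971 / 0.033² ≈ 695.30 → 696.
Reduction: 882 − 696 = 186.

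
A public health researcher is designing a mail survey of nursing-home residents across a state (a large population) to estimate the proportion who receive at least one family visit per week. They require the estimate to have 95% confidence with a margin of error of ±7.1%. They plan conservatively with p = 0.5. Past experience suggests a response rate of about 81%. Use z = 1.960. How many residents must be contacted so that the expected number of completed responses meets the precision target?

236

Completed interviews needed: n₀ = 1.960² × 0.2500 / 0.071² ≈ 190.52 → 191.
At an 81% response rate, contacts needed = 191 / 0.81 ≈ 235.80 → 236.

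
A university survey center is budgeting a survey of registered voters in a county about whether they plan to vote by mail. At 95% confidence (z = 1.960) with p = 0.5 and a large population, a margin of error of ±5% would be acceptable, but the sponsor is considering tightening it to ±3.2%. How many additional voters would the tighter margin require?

553

At ±5%: n = 1.960² × 0.2500 / 0.050² ≈ 384.16 → 385.
At ±3.2%: n = 1.960² × 0.2500 / 0.032² ≈ 937.89 → 938.
Additional respondents: 938 − 385 = 553.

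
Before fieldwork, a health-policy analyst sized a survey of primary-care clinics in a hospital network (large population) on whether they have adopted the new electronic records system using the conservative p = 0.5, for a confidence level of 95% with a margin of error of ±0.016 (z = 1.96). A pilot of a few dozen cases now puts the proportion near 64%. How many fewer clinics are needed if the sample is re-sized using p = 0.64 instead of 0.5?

294

Conservative (p = 0.5): n = 1.96² × 0.25 / 0.016² ≈ 3751.56 → 3752.
Using p = 0.64: p(1−p) = 0.2304, so n = 1.96² × 0.2304 / 0.016² ≈ 3457.44 → 3458.
Reduction: 3752 − 3458 = 294.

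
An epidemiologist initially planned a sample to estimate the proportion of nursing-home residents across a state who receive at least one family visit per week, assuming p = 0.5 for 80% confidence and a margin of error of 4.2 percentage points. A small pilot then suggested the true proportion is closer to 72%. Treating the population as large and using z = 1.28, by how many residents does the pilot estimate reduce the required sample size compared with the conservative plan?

45

Conservative (p = 0.5): n = 1.28² × 0.25 / 0.042² ≈ 232.20 → 233.
Using p = 0.72: p(1−p) = 0.2016, so n = 1.28² × 0.2016 / 0.042² ≈ 187.25 → 188.
Reduction: 233 − 188 = 45.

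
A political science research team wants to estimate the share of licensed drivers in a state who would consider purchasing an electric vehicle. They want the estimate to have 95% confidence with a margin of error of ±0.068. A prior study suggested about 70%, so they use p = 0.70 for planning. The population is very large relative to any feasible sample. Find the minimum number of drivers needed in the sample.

175

For 95% confidence, z = 1.96.
With p = 0.70, p(1−p) = 0.2100.
n = z²·p(1−p)/E² = 1.96² × 0.2100 / 0.068² = 3.8416 × 0.2100 / 0.004624 ≈ 174.47.
Rounding up gives n = 175.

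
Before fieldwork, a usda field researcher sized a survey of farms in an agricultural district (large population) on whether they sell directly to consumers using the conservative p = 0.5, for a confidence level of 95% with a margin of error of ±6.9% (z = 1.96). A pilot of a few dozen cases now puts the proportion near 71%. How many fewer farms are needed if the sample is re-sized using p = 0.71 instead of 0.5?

35

Conservative (p = 0.5): n = 1.96² × 0.25 / 0.069² ≈ 201.72 → 202.
Using p = 0.71: p(1−p) = 0.2059, so n = 1.96² × 0.2059 / 0.069² ≈ 166.14 → 167.
Reduction: 202 − 167 = 35.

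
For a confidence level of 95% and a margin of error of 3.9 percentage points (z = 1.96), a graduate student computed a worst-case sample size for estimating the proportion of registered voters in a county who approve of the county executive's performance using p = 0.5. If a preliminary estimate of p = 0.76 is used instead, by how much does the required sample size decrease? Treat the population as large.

Conservative (p = 0.5): n = 1.96² × 0.25 / 0.039² ≈ 631.43 → 632.
Using p = 0.76: p(1−p) = 0.1824, so n = 1.96² × 0.1824 / 0.039² ≈ 460.69 → 461.
Reduction: 632 − 461 = 171.

171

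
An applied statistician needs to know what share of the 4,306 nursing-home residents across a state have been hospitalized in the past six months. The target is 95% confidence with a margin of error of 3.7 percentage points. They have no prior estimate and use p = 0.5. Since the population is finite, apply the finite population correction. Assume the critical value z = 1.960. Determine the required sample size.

604

Unadjusted: n₀ = 1.960² × 0.50 × 0.50 / 0.037² ≈ 701.53, so n₀ = 702.
Finite population correction with N = 4,306: n = n₀ / (1 + (n₀−1)/N) = 702 / (1 + 701/4306) = 702 / 1.1628 ≈ 603.72.
Rounding up, n = 604.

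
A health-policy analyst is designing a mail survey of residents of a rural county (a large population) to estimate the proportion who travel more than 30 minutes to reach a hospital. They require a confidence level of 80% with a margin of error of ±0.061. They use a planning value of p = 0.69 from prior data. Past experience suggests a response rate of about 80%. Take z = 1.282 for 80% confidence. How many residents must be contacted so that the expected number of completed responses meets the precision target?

Completed interviews needed: n₀ = 1.282² × 0.2139 / 0.061² ≈ 94.48 → 95.
At an 80% response rate, contacts needed = 95 / 0.80 ≈ 118.75 → 119.

119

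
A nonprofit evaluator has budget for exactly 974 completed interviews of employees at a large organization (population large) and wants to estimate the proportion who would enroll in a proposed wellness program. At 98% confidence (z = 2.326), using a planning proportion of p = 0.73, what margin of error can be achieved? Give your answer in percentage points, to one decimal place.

SE(p̂) = √[p(1−p)/n] = √[0.1971/974] = 0.01423.
E = z × SE = 2.326 × 0.01423 = 0.03309, or 3.3 percentage points.

3.3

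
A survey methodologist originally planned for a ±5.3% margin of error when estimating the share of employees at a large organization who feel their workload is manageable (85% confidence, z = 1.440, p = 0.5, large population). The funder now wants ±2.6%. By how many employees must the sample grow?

At ±5.3%: n = 1.440² × 0.2500 / 0.053² ≈ 184.55 → 185.
At ±2.6%: n = 1.440² × 0.2500 / 0.026² ≈ 766.86 → 767.
Additional respondents: 767 − 185 = 582.

582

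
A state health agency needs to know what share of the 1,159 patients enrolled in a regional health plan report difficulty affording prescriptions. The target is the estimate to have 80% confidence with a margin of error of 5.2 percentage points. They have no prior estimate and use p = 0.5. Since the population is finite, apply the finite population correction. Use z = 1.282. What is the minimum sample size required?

Unadjusted: n₀ = 1.282² × 0.50 × 0.50 / 0.052² ≈ 151.95, so n₀ = 152.
Finite population correction with N = 1,159: n = n₀ / (1 + (n₀−1)/N) = 152 / (1 + 151/1159) = 152 / 1.1303 ≈ 134.48.
Rounding up, n = 135.

135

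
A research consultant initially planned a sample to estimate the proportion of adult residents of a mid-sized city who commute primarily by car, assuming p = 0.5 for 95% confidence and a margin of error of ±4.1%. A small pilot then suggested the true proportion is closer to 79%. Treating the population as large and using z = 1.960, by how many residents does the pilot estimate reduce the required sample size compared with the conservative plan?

192

Conservative (p = 0.5): n = 1.960² × 0.25 / 0.041² ≈ 571.33 → 572.
Using p = 0.79: p(1−p) = 0.1659, so n = 1.960² × 0.1659 / 0.041² ≈ 379.13 → 380.
Reduction: 572 − 380 = 192.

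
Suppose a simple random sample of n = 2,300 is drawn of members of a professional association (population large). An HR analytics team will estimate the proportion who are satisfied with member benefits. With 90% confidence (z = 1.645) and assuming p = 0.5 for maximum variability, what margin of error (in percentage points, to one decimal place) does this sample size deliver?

SE(p̂) = √[p(1−p)/n] = √[0.2500/2300] = 0.01043.
E = z × SE = 1.645 × 0.01043 = 0.01715, or 1.7 percentage points.

1.7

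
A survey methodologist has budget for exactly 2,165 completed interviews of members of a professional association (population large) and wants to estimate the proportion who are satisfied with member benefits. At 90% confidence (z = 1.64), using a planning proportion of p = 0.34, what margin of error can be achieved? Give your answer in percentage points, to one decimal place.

SE(p̂) = √[p(1−p)/n] = √[0.2244/2165] = 0.01018.
E = z × SE = 1.64 × 0.01018 = 0.01670, or 1.7 percentage points.

1.7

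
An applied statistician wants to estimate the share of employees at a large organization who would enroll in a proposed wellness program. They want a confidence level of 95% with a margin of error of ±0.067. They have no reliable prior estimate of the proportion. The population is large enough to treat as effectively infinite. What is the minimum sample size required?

214

For 95% confidence, z = 1.96.
With no prior estimate, use p = 0.5, giving p(1−p) = 0.25.
n = z²·p(1−p)/E² = 1.96² × 0.2500 / 0.067² = 3.8416 × 0.2500 / 0.004489 ≈ 213.95.
Rounding up gives n = 214.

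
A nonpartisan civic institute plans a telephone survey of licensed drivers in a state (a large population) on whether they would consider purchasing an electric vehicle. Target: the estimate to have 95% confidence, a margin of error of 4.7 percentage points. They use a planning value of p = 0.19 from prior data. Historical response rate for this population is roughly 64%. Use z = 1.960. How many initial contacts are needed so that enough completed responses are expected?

419

Completed interviews needed: n₀ = 1.960² × 0.1539 / 0.047² ≈ 267.64 → 268.
At a 64% response rate, contacts needed = 268 / 0.64 ≈ 418.75 → 419.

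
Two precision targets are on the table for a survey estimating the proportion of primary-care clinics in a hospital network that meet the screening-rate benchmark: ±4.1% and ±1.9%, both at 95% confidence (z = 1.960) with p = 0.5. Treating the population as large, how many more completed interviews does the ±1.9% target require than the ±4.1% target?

2089

At ±4.1%: n = 1.960² × 0.2500 / 0.041² ≈ 571.33 → 572.
At ±1.9%: n = 1.960² × 0.2500 / 0.019² ≈ 2660.39 → 2661.
Additional respondents: 2661 − 572 = 2089.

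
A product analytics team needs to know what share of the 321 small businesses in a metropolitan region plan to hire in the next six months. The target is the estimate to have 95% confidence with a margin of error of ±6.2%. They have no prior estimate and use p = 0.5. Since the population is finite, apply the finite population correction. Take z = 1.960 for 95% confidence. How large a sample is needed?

Unadjusted: n₀ = 1.960² × 0.50 × 0.50 / 0.062² ≈ 249.84, so n₀ = 250.
Finite population correction with N = 321: n = n₀ / (1 + (n₀−1)/N) = 250 / (1 + 249/321) = 250 / 1.7757 ≈ 140.79.
Rounding up, n = 141.

141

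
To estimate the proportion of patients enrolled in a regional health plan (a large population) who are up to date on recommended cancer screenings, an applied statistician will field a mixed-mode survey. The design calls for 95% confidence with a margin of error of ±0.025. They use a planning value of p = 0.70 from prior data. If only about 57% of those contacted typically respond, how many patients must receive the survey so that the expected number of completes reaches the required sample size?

2265

For 95% confidence, z = 1.96.
Completed interviews needed: n₀ = 1.96² × 0.2100 / 0.025² ≈ 1290.78 → 1291.
At a 57% response rate, contacts needed = 1291 / 0.57 ≈ 2264.91 → 2265.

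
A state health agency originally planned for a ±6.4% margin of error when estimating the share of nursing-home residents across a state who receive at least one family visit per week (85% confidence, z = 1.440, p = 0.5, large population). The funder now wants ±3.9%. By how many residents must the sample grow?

214

At ±6.4%: n = 1.440² × 0.2500 / 0.064² ≈ 126.56 → 127.
At ±3.9%: n = 1.440² × 0.2500 / 0.039² ≈ 340.83 → 341.
Additional respondents: 341 − 127 = 214.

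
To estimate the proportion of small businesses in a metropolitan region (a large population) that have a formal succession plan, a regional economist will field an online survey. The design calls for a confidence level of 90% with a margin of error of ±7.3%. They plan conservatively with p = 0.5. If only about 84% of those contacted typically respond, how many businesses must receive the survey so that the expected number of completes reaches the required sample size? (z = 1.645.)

152

Completed interviews needed: n₀ = 1.645² × 0.2500 / 0.073² ≈ 126.95 → 127.
At an 84% response rate, contacts needed = 127 / 0.84 ≈ 151.19 → 152.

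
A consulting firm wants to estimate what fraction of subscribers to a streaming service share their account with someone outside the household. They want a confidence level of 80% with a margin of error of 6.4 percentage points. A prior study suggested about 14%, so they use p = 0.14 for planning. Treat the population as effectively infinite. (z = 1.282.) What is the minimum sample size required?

With p = 0.14, p(1−p) = 0.1204.
n = z²·p(1−p)/E² = 1.282² × 0.1204 / 0.064² = 1.6435 × 0.1204 / 0.004096 ≈ 48.31.
Rounding up gives n = 49.

49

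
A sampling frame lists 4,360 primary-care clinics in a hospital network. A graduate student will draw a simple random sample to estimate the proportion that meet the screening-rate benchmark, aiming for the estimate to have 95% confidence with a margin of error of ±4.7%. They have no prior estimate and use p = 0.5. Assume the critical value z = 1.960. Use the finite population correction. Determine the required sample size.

Unadjusted: n₀ = 1.960² × 0.50 × 0.50 / 0.047² ≈ 434.77, so n₀ = 435.
Finite population correction with N = 4,360: n = n₀ / (1 + (n₀−1)/N) = 435 / (1 + 434/4360) = 435 / 1.0995 ≈ 395.62.
Rounding up, n = 396.

396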